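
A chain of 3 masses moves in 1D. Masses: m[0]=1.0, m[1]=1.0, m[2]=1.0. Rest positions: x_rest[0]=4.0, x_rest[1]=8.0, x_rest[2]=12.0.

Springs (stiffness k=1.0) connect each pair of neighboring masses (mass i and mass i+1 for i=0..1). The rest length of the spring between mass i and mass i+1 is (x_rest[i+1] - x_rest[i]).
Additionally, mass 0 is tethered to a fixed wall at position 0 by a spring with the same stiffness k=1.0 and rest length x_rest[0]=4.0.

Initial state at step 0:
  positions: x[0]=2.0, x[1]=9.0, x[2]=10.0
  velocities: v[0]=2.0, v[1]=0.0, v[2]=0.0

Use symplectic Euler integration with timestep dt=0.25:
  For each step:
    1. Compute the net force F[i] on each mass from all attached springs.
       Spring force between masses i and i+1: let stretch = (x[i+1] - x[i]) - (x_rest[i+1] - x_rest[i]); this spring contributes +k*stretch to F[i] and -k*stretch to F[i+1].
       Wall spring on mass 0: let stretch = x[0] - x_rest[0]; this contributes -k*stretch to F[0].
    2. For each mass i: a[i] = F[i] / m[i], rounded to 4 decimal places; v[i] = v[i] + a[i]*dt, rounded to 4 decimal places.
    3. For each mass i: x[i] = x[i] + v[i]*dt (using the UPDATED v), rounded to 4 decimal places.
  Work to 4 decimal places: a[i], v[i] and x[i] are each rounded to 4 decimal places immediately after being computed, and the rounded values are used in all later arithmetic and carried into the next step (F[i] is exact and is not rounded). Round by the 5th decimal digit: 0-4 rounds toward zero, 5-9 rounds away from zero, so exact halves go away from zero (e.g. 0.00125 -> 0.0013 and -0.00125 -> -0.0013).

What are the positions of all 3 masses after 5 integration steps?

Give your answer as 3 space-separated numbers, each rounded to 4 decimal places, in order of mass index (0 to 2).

Step 0: x=[2.0000 9.0000 10.0000] v=[2.0000 0.0000 0.0000]
Step 1: x=[2.8125 8.6250 10.1875] v=[3.2500 -1.5000 0.7500]
Step 2: x=[3.8125 7.9844 10.5274] v=[4.0000 -2.5625 1.3594]
Step 3: x=[4.8350 7.2420 10.9583] v=[4.0899 -2.9697 1.7237]
Step 4: x=[5.7057 6.5814 11.4070] v=[3.4829 -2.6424 1.7946]
Step 5: x=[6.2746 6.1677 11.8041] v=[2.2754 -1.6549 1.5882]

Answer: 6.2746 6.1677 11.8041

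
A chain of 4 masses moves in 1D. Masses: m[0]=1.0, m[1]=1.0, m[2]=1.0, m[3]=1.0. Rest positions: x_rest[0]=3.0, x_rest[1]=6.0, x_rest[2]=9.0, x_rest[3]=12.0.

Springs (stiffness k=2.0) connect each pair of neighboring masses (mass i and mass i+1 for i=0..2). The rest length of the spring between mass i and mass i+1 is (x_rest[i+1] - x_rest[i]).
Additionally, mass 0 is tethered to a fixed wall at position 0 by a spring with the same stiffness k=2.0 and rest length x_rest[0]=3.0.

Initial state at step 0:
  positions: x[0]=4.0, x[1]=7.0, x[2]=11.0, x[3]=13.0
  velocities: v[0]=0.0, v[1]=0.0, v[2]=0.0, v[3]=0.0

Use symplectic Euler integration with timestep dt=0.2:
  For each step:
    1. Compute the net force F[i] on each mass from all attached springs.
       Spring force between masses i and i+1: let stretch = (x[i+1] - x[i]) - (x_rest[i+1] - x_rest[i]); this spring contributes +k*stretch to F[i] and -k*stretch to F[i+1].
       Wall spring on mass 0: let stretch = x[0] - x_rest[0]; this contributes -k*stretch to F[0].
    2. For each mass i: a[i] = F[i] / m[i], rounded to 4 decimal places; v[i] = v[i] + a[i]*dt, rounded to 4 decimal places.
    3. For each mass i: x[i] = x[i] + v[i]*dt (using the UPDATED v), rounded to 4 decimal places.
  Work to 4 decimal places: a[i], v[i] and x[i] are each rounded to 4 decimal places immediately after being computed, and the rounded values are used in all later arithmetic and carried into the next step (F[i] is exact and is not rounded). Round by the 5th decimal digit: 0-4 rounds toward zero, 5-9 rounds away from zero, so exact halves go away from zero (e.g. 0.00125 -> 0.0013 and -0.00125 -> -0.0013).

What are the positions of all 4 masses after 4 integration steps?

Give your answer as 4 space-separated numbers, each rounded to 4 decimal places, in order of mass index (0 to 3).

Answer: 3.4503 7.3852 9.9071 13.5431

Derivation:
Step 0: x=[4.0000 7.0000 11.0000 13.0000] v=[0.0000 0.0000 0.0000 0.0000]
Step 1: x=[3.9200 7.0800 10.8400 13.0800] v=[-0.4000 0.4000 -0.8000 0.4000]
Step 2: x=[3.7792 7.2080 10.5584 13.2208] v=[-0.7040 0.6400 -1.4080 0.7040]
Step 3: x=[3.6104 7.3297 10.2218 13.3886] v=[-0.8442 0.6086 -1.6832 0.8390]
Step 4: x=[3.4503 7.3852 9.9071 13.5431] v=[-0.8006 0.2777 -1.5733 0.7723]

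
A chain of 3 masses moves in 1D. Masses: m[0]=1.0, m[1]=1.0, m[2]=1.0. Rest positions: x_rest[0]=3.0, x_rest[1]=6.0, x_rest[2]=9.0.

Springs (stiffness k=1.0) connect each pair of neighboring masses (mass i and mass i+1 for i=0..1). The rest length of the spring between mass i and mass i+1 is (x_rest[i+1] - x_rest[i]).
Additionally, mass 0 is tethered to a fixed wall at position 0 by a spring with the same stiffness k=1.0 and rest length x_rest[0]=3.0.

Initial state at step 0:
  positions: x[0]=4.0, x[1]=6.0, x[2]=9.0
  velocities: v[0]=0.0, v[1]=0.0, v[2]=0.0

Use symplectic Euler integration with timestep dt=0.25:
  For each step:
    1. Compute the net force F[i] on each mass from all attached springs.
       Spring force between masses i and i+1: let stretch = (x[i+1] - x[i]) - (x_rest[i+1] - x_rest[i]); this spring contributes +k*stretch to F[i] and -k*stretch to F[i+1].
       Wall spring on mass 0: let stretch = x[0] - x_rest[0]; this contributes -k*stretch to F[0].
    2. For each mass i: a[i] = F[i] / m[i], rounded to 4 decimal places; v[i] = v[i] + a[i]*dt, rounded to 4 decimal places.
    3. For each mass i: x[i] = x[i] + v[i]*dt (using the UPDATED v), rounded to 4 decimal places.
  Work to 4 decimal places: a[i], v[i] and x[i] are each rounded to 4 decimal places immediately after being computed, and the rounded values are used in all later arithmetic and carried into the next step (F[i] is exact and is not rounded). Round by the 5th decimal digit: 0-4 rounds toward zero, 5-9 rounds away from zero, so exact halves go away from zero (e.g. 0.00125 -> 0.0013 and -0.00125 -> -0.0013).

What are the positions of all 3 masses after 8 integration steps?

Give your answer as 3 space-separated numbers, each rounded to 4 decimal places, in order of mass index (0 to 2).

Answer: 2.3062 6.2326 9.3832

Derivation:
Step 0: x=[4.0000 6.0000 9.0000] v=[0.0000 0.0000 0.0000]
Step 1: x=[3.8750 6.0625 9.0000] v=[-0.5000 0.2500 0.0000]
Step 2: x=[3.6445 6.1719 9.0039] v=[-0.9219 0.4375 0.0156]
Step 3: x=[3.3442 6.3003 9.0183] v=[-1.2012 0.5137 0.0576]
Step 4: x=[3.0197 6.4139 9.0503] v=[-1.2982 0.4542 0.1281]
Step 5: x=[2.7186 6.4801 9.1051] v=[-1.2046 0.2648 0.2190]
Step 6: x=[2.4826 6.4753 9.1833] v=[-0.9439 -0.0193 0.3128]
Step 7: x=[2.3410 6.3902 9.2798] v=[-0.5664 -0.3405 0.3858]
Step 8: x=[2.3062 6.2326 9.3832] v=[-0.1394 -0.6304 0.4134]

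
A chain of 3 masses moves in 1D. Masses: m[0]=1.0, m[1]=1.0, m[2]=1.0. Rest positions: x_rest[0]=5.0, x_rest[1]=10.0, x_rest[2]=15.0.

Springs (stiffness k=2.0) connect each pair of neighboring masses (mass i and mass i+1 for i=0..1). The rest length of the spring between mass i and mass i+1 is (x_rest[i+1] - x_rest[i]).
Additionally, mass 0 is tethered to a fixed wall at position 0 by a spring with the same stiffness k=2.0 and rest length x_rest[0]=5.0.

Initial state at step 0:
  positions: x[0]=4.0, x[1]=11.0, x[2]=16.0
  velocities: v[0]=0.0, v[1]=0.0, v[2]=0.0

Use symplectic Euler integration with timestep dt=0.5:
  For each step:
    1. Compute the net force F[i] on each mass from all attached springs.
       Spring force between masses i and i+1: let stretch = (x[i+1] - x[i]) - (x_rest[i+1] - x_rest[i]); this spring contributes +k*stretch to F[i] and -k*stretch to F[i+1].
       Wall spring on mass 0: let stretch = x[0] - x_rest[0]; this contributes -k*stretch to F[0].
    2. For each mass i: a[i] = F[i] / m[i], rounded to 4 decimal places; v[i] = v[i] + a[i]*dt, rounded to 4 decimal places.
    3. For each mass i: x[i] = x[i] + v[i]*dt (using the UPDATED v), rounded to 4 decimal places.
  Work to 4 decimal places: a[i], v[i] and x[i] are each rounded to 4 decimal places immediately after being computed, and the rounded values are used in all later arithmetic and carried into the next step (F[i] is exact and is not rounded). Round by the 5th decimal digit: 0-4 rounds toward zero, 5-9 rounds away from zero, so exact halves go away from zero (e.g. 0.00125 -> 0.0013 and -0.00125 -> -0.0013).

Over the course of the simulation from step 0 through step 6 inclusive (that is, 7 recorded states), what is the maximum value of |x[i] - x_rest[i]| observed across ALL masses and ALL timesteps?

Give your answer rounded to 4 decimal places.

Step 0: x=[4.0000 11.0000 16.0000] v=[0.0000 0.0000 0.0000]
Step 1: x=[5.5000 10.0000 16.0000] v=[3.0000 -2.0000 0.0000]
Step 2: x=[6.5000 9.7500 15.5000] v=[2.0000 -0.5000 -1.0000]
Step 3: x=[5.8750 10.7500 14.6250] v=[-1.2500 2.0000 -1.7500]
Step 4: x=[4.7500 11.2500 14.3125] v=[-2.2500 1.0000 -0.6250]
Step 5: x=[4.5000 10.0313 14.9688] v=[-0.5000 -2.4375 1.3125]
Step 6: x=[4.7657 8.5157 15.6563] v=[0.5313 -3.0313 1.3750]
Max displacement = 1.5000

Answer: 1.5000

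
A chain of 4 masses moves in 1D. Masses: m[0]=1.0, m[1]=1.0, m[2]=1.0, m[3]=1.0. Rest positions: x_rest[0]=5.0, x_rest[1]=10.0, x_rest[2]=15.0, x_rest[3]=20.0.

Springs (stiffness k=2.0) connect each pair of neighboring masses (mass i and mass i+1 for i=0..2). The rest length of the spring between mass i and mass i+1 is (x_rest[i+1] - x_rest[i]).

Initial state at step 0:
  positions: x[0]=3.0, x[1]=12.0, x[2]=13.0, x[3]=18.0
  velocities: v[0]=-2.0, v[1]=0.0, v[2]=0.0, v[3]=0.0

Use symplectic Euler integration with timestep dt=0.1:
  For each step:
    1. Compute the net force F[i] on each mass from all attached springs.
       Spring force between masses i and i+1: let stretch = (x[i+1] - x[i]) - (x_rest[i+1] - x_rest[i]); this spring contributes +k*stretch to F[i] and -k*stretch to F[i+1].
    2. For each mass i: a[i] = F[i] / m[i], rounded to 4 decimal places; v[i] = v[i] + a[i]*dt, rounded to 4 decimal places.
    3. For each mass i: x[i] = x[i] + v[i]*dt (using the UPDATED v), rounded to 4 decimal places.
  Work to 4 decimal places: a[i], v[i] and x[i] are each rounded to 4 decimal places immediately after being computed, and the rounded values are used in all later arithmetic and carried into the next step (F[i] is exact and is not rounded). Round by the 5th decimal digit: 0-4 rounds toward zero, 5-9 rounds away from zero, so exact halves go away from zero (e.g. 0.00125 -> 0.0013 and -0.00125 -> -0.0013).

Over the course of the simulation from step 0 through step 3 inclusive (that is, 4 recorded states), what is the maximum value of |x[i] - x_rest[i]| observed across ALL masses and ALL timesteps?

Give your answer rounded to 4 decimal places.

Answer: 2.1608

Derivation:
Step 0: x=[3.0000 12.0000 13.0000 18.0000] v=[-2.0000 0.0000 0.0000 0.0000]
Step 1: x=[2.8800 11.8400 13.0800 18.0000] v=[-1.2000 -1.6000 0.8000 0.0000]
Step 2: x=[2.8392 11.5256 13.2336 18.0016] v=[-0.4080 -3.1440 1.5360 0.0160]
Step 3: x=[2.8721 11.0716 13.4484 18.0078] v=[0.3293 -4.5397 2.1480 0.0624]
Max displacement = 2.1608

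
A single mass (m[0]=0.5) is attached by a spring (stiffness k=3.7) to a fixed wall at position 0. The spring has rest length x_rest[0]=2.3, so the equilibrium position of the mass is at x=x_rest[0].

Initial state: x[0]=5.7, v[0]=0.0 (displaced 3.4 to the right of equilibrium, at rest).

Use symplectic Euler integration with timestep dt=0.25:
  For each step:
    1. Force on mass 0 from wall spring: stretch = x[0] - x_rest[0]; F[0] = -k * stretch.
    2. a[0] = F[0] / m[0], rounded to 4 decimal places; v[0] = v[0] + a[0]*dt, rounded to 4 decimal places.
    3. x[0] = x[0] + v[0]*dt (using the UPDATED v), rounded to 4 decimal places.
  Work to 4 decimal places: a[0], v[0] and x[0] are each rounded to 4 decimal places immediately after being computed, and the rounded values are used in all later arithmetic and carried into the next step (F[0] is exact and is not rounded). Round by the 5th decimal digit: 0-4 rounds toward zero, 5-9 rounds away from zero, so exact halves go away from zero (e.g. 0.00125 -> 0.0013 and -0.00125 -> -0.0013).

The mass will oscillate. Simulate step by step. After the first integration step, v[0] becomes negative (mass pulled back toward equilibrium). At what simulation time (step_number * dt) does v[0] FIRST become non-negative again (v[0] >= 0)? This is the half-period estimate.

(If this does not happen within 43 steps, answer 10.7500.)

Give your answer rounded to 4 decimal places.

Step 0: x=[5.7000] v=[0.0000]
Step 1: x=[4.1275] v=[-6.2900]
Step 2: x=[1.7098] v=[-9.6709]
Step 3: x=[-0.4350] v=[-8.5790]
Step 4: x=[-1.3148] v=[-3.5193]
Step 5: x=[-0.5228] v=[3.1681]
First v>=0 after going negative at step 5, time=1.2500

Answer: 1.2500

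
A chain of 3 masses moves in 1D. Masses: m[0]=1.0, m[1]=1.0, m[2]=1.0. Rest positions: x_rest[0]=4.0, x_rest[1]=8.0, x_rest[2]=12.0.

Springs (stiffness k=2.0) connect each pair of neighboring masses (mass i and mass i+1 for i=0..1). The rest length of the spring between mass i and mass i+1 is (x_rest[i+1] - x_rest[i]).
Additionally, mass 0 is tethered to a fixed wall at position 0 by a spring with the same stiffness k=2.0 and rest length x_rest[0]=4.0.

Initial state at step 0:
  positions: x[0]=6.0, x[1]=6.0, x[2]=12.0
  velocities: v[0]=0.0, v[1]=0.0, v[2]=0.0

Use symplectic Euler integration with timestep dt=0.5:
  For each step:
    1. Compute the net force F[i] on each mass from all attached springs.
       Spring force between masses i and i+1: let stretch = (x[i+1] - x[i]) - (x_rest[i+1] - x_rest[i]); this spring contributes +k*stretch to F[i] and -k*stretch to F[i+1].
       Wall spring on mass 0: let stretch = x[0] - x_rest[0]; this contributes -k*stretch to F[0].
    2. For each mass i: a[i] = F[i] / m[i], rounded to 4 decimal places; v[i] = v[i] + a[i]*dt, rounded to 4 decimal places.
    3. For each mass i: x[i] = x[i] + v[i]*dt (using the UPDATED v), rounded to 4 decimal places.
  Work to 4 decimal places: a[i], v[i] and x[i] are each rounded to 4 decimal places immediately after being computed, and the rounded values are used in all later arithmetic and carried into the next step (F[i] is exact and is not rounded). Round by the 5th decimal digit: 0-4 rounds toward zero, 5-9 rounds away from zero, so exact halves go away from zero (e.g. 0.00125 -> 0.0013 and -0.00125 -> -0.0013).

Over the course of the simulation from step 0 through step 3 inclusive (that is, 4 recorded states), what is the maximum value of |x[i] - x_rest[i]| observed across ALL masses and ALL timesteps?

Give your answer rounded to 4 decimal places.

Step 0: x=[6.0000 6.0000 12.0000] v=[0.0000 0.0000 0.0000]
Step 1: x=[3.0000 9.0000 11.0000] v=[-6.0000 6.0000 -2.0000]
Step 2: x=[1.5000 10.0000 11.0000] v=[-3.0000 2.0000 0.0000]
Step 3: x=[3.5000 7.2500 12.5000] v=[4.0000 -5.5000 3.0000]
Max displacement = 2.5000

Answer: 2.5000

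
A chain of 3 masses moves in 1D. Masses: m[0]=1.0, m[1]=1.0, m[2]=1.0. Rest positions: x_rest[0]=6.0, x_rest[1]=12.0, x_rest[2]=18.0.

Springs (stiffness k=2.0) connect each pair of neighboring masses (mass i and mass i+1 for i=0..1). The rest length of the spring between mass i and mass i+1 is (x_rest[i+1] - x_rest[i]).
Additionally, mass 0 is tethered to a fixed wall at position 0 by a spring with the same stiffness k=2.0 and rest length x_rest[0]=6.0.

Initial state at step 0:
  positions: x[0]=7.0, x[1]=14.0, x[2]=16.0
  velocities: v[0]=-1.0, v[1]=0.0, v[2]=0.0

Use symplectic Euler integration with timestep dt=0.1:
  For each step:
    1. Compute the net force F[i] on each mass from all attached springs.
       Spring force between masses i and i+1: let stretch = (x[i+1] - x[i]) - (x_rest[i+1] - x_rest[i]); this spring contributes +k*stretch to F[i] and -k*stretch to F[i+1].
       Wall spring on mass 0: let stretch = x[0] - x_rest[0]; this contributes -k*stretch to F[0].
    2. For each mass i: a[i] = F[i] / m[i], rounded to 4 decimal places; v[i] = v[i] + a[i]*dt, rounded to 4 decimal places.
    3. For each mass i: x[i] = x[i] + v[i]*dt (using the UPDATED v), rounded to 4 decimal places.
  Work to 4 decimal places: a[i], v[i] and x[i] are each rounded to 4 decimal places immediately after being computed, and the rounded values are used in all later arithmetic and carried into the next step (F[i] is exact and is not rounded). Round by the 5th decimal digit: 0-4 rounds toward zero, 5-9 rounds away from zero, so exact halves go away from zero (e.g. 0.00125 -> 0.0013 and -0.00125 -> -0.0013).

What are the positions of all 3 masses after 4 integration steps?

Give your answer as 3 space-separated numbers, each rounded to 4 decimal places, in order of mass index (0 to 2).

Answer: 6.6102 13.0626 16.7470

Derivation:
Step 0: x=[7.0000 14.0000 16.0000] v=[-1.0000 0.0000 0.0000]
Step 1: x=[6.9000 13.9000 16.0800] v=[-1.0000 -1.0000 0.8000]
Step 2: x=[6.8020 13.7036 16.2364] v=[-0.9800 -1.9640 1.5640]
Step 3: x=[6.7060 13.4198 16.4621] v=[-0.9601 -2.8378 2.2574]
Step 4: x=[6.6102 13.0626 16.7470] v=[-0.9585 -3.5721 2.8489]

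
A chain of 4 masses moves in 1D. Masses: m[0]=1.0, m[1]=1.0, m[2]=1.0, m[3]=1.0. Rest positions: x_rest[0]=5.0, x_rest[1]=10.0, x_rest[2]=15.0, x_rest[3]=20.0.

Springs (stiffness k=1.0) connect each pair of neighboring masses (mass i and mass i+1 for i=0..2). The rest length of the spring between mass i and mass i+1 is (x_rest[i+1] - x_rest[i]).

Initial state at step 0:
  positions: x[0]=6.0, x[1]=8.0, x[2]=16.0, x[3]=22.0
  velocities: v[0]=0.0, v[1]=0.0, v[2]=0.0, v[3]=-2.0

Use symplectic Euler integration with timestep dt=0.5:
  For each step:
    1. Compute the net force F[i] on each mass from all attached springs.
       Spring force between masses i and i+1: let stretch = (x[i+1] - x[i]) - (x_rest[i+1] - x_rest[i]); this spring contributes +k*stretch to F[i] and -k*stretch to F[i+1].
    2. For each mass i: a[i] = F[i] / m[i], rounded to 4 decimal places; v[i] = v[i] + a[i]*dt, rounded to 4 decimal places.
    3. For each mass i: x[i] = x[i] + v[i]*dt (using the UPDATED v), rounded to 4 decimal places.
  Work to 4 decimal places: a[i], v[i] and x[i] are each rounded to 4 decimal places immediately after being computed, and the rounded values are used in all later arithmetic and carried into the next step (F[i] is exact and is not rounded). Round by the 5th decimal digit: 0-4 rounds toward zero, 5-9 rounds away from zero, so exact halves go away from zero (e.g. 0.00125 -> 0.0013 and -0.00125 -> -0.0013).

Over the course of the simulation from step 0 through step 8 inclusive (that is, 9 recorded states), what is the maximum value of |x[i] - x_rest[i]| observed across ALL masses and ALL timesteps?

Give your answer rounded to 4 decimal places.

Answer: 3.3353

Derivation:
Step 0: x=[6.0000 8.0000 16.0000 22.0000] v=[0.0000 0.0000 0.0000 -2.0000]
Step 1: x=[5.2500 9.5000 15.5000 20.7500] v=[-1.5000 3.0000 -1.0000 -2.5000]
Step 2: x=[4.3125 11.4375 14.8125 19.4375] v=[-1.8750 3.8750 -1.3750 -2.6250]
Step 3: x=[3.9063 12.4375 14.4375 18.2188] v=[-0.8125 2.0000 -0.7500 -2.4375]
Step 4: x=[4.3829 11.8047 14.5079 17.3047] v=[0.9531 -1.2656 0.1407 -1.8282]
Step 5: x=[5.4649 9.9923 14.6017 16.9414] v=[2.1640 -3.6249 0.1875 -0.7266]
Step 6: x=[6.4288 8.2004 14.1280 17.2432] v=[1.9277 -3.5839 -0.9474 0.6036]
Step 7: x=[6.5856 7.4475 12.9512 18.0162] v=[0.3135 -1.5059 -2.3536 1.5460]
Step 8: x=[5.7078 7.8550 11.6647 18.7730] v=[-1.7556 0.8150 -2.5730 1.5135]
Max displacement = 3.3353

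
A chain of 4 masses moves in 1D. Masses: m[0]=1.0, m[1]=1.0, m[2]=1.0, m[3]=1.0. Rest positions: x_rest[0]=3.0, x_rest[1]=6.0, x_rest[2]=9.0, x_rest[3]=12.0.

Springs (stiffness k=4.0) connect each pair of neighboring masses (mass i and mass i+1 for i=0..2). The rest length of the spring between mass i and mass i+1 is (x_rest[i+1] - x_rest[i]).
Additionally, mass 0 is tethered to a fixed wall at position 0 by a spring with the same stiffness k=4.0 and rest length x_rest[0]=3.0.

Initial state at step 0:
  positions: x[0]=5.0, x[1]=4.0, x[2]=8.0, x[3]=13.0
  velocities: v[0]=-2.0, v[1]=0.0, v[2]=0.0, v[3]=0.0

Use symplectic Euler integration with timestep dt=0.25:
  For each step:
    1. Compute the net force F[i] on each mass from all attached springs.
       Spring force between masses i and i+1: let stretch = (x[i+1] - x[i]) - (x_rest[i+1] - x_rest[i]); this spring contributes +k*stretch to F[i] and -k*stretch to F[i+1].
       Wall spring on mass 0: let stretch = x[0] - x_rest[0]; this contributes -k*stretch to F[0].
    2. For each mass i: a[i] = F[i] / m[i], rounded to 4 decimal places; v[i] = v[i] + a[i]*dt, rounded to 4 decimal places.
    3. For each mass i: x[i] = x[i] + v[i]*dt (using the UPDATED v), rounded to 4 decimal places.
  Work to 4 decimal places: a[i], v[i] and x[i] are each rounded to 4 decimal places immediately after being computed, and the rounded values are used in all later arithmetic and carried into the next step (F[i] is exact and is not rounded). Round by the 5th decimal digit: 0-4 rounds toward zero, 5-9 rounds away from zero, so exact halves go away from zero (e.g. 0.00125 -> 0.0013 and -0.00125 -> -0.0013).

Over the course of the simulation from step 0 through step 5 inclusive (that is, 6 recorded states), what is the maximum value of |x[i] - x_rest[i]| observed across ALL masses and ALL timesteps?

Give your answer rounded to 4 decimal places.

Answer: 3.1094

Derivation:
Step 0: x=[5.0000 4.0000 8.0000 13.0000] v=[-2.0000 0.0000 0.0000 0.0000]
Step 1: x=[3.0000 5.2500 8.2500 12.5000] v=[-8.0000 5.0000 1.0000 -2.0000]
Step 2: x=[0.8125 6.6875 8.8125 11.6875] v=[-8.7500 5.7500 2.2500 -3.2500]
Step 3: x=[-0.1094 7.1875 9.5625 10.9063] v=[-3.6875 2.0000 3.0000 -3.1250]
Step 4: x=[0.8203 6.4570 10.0547 10.5391] v=[3.7188 -2.9219 1.9688 -1.4688]
Step 5: x=[2.9541 5.2168 9.7686 10.8008] v=[8.5352 -4.9609 -1.1445 1.0468]
Max displacement = 3.1094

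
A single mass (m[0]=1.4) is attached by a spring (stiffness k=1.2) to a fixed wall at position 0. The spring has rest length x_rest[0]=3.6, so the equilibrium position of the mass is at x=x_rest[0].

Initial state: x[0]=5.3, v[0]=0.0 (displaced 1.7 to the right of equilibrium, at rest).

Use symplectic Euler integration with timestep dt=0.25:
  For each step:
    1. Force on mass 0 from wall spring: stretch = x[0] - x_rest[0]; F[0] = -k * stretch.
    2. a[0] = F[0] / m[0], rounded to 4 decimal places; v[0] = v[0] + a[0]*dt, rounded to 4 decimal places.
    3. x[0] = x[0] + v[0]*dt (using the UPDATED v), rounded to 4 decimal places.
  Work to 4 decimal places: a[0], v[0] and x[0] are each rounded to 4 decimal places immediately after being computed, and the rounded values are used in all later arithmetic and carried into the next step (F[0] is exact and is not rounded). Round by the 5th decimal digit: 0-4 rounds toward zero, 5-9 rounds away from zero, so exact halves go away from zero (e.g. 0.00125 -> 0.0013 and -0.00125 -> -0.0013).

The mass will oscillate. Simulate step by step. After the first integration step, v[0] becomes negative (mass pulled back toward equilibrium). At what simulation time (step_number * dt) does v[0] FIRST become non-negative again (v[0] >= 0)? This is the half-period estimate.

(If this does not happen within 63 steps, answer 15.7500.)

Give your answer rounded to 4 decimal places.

Answer: 3.5000

Derivation:
Step 0: x=[5.3000] v=[0.0000]
Step 1: x=[5.2089] v=[-0.3643]
Step 2: x=[5.0316] v=[-0.7091]
Step 3: x=[4.7776] v=[-1.0159]
Step 4: x=[4.4605] v=[-1.2683]
Step 5: x=[4.0973] v=[-1.4527]
Step 6: x=[3.7075] v=[-1.5593]
Step 7: x=[3.3119] v=[-1.5823]
Step 8: x=[2.9318] v=[-1.5206]
Step 9: x=[2.5875] v=[-1.3774]
Step 10: x=[2.2974] v=[-1.1604]
Step 11: x=[2.0771] v=[-0.8813]
Step 12: x=[1.9384] v=[-0.5550]
Step 13: x=[1.8887] v=[-0.1990]
Step 14: x=[1.9306] v=[0.1677]
First v>=0 after going negative at step 14, time=3.5000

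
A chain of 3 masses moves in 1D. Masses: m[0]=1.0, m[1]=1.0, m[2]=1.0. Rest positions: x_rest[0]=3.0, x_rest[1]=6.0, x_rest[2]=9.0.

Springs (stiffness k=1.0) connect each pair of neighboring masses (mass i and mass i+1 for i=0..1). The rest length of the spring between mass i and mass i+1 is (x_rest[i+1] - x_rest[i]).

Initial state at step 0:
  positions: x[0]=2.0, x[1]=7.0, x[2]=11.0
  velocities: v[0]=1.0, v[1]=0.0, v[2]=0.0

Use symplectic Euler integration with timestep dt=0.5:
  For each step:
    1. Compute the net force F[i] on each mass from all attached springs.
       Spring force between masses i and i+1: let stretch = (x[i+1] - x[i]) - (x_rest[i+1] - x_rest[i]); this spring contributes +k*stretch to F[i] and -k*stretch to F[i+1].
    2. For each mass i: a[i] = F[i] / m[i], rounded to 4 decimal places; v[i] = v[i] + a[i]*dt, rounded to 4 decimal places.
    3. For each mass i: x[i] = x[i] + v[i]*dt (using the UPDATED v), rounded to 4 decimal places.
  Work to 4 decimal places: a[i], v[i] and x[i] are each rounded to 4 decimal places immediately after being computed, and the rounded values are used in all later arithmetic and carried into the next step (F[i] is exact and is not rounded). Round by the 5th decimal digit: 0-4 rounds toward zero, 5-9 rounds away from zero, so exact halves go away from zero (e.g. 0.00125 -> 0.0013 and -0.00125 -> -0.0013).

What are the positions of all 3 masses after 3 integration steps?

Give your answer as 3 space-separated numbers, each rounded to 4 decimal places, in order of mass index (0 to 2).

Answer: 5.2188 6.7032 9.5781

Derivation:
Step 0: x=[2.0000 7.0000 11.0000] v=[1.0000 0.0000 0.0000]
Step 1: x=[3.0000 6.7500 10.7500] v=[2.0000 -0.5000 -0.5000]
Step 2: x=[4.1875 6.5625 10.2500] v=[2.3750 -0.3750 -1.0000]
Step 3: x=[5.2188 6.7032 9.5781] v=[2.0625 0.2813 -1.3438]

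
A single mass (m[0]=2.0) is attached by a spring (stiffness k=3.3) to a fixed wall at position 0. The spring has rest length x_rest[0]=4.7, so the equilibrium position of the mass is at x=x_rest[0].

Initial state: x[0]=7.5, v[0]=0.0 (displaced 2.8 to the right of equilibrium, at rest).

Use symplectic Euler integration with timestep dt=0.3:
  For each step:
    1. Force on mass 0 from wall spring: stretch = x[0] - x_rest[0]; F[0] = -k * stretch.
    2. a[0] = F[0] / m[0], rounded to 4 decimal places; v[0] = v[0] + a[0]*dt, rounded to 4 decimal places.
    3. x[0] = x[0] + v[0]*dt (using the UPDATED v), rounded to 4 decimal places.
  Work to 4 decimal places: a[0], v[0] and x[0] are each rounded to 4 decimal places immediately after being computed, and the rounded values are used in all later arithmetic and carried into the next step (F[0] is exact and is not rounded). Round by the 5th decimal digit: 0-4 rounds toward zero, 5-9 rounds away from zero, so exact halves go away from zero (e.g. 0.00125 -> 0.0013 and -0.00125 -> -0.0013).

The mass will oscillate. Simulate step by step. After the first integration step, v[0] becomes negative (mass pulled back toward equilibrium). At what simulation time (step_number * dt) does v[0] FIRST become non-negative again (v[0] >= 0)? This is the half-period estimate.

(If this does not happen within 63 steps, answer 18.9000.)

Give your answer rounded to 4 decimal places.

Answer: 2.7000

Derivation:
Step 0: x=[7.5000] v=[0.0000]
Step 1: x=[7.0842] v=[-1.3860]
Step 2: x=[6.3143] v=[-2.5662]
Step 3: x=[5.3047] v=[-3.3653]
Step 4: x=[4.2053] v=[-3.6646]
Step 5: x=[3.1794] v=[-3.4197]
Step 6: x=[2.3793] v=[-2.6670]
Step 7: x=[1.9238] v=[-1.5182]
Step 8: x=[1.8806] v=[-0.1440]
Step 9: x=[2.2561] v=[1.2516]
First v>=0 after going negative at step 9, time=2.7000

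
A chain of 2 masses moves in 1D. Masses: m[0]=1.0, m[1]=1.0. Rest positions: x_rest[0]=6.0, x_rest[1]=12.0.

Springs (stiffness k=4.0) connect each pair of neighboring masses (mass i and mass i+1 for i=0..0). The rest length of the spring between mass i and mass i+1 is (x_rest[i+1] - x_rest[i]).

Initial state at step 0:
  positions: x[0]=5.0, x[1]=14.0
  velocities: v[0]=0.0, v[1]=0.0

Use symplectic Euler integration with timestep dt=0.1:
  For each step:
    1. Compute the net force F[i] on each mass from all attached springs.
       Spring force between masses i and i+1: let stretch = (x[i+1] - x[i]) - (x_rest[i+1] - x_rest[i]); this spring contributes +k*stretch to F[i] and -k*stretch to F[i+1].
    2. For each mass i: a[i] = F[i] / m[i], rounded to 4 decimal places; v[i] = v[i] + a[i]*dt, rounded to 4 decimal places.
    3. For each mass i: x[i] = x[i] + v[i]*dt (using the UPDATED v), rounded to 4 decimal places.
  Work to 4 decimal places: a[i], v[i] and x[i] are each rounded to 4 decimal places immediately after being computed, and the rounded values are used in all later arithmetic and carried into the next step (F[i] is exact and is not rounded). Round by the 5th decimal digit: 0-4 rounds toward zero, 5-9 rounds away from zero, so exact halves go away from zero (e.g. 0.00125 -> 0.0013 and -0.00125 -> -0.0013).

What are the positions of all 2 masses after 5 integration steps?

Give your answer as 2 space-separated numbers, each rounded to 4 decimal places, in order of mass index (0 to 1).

Answer: 6.4850 12.5151

Derivation:
Step 0: x=[5.0000 14.0000] v=[0.0000 0.0000]
Step 1: x=[5.1200 13.8800] v=[1.2000 -1.2000]
Step 2: x=[5.3504 13.6496] v=[2.3040 -2.3040]
Step 3: x=[5.6728 13.3272] v=[3.2237 -3.2237]
Step 4: x=[6.0614 12.9387] v=[3.8855 -3.8855]
Step 5: x=[6.4850 12.5151] v=[4.2364 -4.2364]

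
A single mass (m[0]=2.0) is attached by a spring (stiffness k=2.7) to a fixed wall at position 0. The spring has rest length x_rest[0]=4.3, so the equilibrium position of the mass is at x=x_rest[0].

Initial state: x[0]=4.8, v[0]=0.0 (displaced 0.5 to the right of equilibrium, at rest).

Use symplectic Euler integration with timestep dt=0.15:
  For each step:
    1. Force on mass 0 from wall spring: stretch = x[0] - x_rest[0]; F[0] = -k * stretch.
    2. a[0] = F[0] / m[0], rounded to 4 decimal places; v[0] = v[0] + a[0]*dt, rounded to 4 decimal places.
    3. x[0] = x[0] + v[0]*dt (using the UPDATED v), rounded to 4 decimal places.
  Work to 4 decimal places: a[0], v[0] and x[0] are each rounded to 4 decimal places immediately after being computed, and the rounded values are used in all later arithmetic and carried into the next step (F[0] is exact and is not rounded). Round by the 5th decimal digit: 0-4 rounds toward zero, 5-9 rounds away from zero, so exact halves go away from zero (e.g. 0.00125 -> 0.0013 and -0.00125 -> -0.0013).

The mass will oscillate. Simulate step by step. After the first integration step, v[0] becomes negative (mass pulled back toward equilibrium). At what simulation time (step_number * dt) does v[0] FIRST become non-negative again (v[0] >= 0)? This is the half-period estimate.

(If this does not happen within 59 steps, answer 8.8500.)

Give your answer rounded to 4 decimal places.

Answer: 2.8500

Derivation:
Step 0: x=[4.8000] v=[0.0000]
Step 1: x=[4.7848] v=[-0.1013]
Step 2: x=[4.7549] v=[-0.1995]
Step 3: x=[4.7112] v=[-0.2916]
Step 4: x=[4.6550] v=[-0.3749]
Step 5: x=[4.5880] v=[-0.4468]
Step 6: x=[4.5122] v=[-0.5051]
Step 7: x=[4.4300] v=[-0.5481]
Step 8: x=[4.3438] v=[-0.5744]
Step 9: x=[4.2563] v=[-0.5833]
Step 10: x=[4.1701] v=[-0.5745]
Step 11: x=[4.0879] v=[-0.5482]
Step 12: x=[4.0121] v=[-0.5053]
Step 13: x=[3.9451] v=[-0.4470]
Step 14: x=[3.8888] v=[-0.3751]
Step 15: x=[3.8450] v=[-0.2918]
Step 16: x=[3.8150] v=[-0.1997]
Step 17: x=[3.7998] v=[-0.1015]
Step 18: x=[3.7998] v=[-0.0002]
Step 19: x=[3.8150] v=[0.1011]
First v>=0 after going negative at step 19, time=2.8500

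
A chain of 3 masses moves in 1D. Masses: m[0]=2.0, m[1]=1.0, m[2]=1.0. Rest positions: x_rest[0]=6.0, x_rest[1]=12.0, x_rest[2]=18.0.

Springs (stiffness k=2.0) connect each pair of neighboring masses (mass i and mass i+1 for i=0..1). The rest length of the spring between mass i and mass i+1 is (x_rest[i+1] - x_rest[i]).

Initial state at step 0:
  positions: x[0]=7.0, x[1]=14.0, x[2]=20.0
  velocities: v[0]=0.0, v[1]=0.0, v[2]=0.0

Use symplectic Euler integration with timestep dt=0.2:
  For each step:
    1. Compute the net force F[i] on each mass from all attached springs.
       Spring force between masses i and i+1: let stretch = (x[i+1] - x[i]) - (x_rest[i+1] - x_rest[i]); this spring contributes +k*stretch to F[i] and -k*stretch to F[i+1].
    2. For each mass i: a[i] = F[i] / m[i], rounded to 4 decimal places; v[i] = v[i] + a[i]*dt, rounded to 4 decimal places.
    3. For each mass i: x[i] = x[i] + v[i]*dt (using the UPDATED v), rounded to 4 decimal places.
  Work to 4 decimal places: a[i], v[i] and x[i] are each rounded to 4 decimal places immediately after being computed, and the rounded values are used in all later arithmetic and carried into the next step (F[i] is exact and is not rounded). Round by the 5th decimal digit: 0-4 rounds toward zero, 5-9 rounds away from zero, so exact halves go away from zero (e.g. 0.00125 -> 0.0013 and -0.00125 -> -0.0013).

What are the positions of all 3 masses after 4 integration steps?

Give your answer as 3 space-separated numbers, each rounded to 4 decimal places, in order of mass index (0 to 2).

Answer: 7.3336 13.4165 19.9161

Derivation:
Step 0: x=[7.0000 14.0000 20.0000] v=[0.0000 0.0000 0.0000]
Step 1: x=[7.0400 13.9200 20.0000] v=[0.2000 -0.4000 0.0000]
Step 2: x=[7.1152 13.7760 19.9936] v=[0.3760 -0.7200 -0.0320]
Step 3: x=[7.2168 13.5965 19.9698] v=[0.5082 -0.8973 -0.1190]
Step 4: x=[7.3336 13.4165 19.9161] v=[0.5841 -0.8999 -0.2683]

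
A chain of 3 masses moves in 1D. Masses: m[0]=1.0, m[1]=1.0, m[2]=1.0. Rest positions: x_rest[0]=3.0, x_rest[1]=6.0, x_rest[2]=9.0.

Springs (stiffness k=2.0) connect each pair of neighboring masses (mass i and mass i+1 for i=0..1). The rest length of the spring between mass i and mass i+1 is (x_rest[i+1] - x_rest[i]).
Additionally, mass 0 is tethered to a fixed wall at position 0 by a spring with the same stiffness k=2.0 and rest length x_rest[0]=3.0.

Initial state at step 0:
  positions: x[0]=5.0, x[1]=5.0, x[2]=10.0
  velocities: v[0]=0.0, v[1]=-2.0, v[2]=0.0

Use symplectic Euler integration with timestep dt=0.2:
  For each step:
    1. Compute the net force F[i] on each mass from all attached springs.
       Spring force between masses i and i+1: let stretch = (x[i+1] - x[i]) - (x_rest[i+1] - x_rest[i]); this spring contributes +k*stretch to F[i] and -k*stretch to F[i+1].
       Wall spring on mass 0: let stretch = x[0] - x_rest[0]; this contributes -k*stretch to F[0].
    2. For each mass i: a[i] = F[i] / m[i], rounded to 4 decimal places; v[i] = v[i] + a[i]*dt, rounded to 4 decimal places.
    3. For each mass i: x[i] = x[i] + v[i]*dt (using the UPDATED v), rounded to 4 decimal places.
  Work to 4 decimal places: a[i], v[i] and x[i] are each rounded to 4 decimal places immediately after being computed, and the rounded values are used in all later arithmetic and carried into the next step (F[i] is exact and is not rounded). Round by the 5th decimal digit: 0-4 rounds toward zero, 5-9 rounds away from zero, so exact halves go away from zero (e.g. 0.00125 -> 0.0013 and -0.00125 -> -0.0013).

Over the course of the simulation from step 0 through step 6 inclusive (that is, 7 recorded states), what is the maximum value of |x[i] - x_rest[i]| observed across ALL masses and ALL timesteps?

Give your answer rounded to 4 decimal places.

Step 0: x=[5.0000 5.0000 10.0000] v=[0.0000 -2.0000 0.0000]
Step 1: x=[4.6000 5.0000 9.8400] v=[-2.0000 0.0000 -0.8000]
Step 2: x=[3.8640 5.3552 9.5328] v=[-3.6800 1.7760 -1.5360]
Step 3: x=[2.9382 5.9253 9.1314] v=[-4.6291 2.8506 -2.0070]
Step 4: x=[2.0163 6.5129 8.7135] v=[-4.6095 2.9382 -2.0894]
Step 5: x=[1.2928 6.9169 8.3596] v=[-3.6174 2.0198 -1.7696]
Step 6: x=[0.9158 6.9863 8.1303] v=[-1.8849 0.3472 -1.1467]
Max displacement = 2.0842

Answer: 2.0842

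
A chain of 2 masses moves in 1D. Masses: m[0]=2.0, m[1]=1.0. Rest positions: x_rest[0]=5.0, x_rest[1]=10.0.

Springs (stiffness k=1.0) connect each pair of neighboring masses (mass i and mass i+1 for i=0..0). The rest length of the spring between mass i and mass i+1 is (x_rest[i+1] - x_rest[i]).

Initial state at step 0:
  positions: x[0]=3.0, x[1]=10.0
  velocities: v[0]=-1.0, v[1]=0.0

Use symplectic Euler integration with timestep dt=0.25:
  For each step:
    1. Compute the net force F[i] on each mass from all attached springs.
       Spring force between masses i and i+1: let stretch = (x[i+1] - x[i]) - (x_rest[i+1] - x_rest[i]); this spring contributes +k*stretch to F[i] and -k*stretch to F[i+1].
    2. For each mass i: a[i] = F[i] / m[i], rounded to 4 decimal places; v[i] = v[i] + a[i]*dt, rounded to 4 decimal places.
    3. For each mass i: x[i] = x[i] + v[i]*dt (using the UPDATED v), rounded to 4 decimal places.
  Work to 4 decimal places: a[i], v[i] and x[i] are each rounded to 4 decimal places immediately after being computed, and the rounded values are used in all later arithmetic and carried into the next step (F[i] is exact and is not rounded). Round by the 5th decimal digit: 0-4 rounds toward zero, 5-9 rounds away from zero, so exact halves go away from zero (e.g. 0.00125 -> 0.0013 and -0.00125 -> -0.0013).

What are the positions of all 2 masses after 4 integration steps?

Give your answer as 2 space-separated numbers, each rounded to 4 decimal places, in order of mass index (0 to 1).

Step 0: x=[3.0000 10.0000] v=[-1.0000 0.0000]
Step 1: x=[2.8125 9.8750] v=[-0.7500 -0.5000]
Step 2: x=[2.6895 9.6211] v=[-0.4922 -1.0156]
Step 3: x=[2.6268 9.2465] v=[-0.2508 -1.4985]
Step 4: x=[2.6147 8.7707] v=[-0.0483 -1.9034]

Answer: 2.6147 8.7707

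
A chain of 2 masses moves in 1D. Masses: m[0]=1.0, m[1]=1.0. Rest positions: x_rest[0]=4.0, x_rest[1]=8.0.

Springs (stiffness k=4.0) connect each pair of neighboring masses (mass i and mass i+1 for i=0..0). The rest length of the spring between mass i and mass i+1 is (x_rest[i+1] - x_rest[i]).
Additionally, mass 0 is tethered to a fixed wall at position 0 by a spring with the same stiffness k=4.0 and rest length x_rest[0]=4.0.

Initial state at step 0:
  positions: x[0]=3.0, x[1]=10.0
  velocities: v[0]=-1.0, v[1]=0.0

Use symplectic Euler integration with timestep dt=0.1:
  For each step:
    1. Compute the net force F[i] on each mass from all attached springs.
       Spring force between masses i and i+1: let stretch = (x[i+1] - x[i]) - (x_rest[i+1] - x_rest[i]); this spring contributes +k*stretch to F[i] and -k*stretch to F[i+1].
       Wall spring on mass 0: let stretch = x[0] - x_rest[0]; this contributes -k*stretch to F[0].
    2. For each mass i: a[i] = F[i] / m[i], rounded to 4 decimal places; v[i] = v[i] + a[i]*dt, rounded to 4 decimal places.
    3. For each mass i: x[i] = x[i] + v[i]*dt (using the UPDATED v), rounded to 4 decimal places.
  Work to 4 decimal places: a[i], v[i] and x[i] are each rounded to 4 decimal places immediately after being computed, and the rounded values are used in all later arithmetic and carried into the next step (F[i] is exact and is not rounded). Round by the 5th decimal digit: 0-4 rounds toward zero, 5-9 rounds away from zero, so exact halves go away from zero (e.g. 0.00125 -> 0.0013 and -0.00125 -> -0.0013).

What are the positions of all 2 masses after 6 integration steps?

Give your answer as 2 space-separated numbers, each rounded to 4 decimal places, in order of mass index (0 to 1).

Answer: 4.9135 8.0576

Derivation:
Step 0: x=[3.0000 10.0000] v=[-1.0000 0.0000]
Step 1: x=[3.0600 9.8800] v=[0.6000 -1.2000]
Step 2: x=[3.2704 9.6472] v=[2.1040 -2.3280]
Step 3: x=[3.6051 9.3193] v=[3.3466 -3.2787]
Step 4: x=[4.0241 8.9229] v=[4.1902 -3.9644]
Step 5: x=[4.4781 8.4905] v=[4.5401 -4.3239]
Step 6: x=[4.9135 8.0576] v=[4.3538 -4.3289]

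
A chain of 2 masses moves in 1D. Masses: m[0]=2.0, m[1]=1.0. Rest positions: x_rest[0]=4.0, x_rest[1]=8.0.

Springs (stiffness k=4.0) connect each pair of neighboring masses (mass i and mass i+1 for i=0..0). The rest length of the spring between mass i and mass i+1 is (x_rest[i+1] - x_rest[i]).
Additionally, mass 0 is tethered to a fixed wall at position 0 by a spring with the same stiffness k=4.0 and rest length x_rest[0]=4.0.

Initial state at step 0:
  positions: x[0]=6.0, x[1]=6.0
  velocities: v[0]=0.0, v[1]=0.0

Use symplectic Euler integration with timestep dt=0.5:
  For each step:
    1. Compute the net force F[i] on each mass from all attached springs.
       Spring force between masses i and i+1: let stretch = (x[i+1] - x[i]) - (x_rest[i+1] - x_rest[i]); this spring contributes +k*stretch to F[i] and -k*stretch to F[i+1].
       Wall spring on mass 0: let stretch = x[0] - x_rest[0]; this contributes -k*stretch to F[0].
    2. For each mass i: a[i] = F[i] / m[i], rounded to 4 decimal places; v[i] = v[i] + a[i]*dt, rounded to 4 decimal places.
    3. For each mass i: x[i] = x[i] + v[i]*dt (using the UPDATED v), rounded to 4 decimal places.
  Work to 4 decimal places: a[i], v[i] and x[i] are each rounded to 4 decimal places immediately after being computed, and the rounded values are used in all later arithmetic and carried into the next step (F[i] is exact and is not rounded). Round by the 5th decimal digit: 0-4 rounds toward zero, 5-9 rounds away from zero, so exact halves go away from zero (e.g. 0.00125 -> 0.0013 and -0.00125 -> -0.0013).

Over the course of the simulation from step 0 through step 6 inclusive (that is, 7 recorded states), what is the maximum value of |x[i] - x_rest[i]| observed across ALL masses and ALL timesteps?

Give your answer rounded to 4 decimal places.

Step 0: x=[6.0000 6.0000] v=[0.0000 0.0000]
Step 1: x=[3.0000 10.0000] v=[-6.0000 8.0000]
Step 2: x=[2.0000 11.0000] v=[-2.0000 2.0000]
Step 3: x=[4.5000 7.0000] v=[5.0000 -8.0000]
Step 4: x=[6.0000 4.5000] v=[3.0000 -5.0000]
Step 5: x=[3.7500 7.5000] v=[-4.5000 6.0000]
Step 6: x=[1.5000 10.7500] v=[-4.5000 6.5000]
Max displacement = 3.5000

Answer: 3.5000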